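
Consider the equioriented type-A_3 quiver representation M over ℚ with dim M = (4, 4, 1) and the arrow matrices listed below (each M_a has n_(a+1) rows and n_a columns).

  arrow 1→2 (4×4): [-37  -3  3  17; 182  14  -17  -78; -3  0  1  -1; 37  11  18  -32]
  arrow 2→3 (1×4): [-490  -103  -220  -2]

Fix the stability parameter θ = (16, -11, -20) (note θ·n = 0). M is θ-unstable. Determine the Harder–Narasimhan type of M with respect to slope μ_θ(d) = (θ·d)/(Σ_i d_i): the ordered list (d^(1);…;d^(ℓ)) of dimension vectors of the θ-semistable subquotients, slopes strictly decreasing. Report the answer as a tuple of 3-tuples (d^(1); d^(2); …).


Via rank(M_{q-1}∘⋯∘M_p): M ≅ I[1,2]^3, I[1,3].
μ_θ-semistable layers: μ^(1)=5/2; μ^(2)=-5

((3, 3, 0); (1, 1, 1))


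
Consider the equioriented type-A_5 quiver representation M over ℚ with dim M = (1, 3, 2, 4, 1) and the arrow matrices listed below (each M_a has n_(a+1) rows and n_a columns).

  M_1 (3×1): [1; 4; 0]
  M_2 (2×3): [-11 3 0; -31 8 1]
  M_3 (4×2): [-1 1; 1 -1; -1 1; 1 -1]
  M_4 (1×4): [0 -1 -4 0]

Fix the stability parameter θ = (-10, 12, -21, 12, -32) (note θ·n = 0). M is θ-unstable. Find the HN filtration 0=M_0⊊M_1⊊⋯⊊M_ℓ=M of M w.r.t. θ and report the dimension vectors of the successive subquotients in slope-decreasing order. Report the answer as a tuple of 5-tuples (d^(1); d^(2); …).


Interval decomposition of M: I[1,3], I[2,2], I[2,5], I[4,4]^3.
HN type (ℓ=4): μ^(1)=12; μ^(2)=-9/2; μ^(3)=-29/4; μ^(4)=-10

((0, 1, 0, 3, 0); (0, 1, 1, 0, 0); (0, 1, 1, 1, 1); (1, 0, 0, 0, 0))


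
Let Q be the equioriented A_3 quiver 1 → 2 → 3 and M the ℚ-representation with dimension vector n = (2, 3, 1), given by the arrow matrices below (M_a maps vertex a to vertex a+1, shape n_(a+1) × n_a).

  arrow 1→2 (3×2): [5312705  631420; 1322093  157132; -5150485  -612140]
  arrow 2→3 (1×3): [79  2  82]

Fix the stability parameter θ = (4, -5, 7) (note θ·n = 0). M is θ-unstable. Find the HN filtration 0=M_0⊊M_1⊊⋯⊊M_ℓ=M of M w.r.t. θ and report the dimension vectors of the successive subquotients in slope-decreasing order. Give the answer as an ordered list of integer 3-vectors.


Barcode: M ≅ I[1,1], I[1,3], I[2,2]^2. HN layers by μ_θ (4 steps, strictly decreasing):
  μ^(1)=7; μ^(2)=4; μ^(3)=-1/2; μ^(4)=-5

((0, 0, 1); (1, 0, 0); (1, 1, 0); (0, 2, 0))


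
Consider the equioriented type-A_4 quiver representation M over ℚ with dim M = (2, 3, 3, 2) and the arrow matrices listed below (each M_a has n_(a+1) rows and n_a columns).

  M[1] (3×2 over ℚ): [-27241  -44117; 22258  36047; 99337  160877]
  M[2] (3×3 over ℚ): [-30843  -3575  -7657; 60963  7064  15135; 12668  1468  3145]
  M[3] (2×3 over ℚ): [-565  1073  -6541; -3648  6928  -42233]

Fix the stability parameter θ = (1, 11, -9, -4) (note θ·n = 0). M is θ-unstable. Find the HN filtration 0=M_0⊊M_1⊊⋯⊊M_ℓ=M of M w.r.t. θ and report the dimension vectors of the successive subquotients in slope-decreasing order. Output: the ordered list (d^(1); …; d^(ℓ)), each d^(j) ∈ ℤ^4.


Interval decomposition of M: I[1,4]^2, I[2,3].
HN type (ℓ=2): μ^(1)=1; μ^(2)=-1/4

((0, 1, 1, 0); (2, 2, 2, 2))


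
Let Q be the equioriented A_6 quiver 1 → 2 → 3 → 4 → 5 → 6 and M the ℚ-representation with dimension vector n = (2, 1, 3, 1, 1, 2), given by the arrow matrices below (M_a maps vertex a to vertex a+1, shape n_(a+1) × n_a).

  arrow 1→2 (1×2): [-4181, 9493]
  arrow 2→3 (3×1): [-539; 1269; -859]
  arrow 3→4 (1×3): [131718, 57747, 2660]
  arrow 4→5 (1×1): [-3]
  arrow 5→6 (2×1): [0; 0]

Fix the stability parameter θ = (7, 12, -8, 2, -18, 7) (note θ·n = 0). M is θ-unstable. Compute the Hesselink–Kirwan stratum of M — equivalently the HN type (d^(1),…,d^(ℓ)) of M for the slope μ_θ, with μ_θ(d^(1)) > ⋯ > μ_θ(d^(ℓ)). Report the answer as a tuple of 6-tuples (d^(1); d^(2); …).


Barcode: M ≅ I[1,1], I[1,5], I[3,3]^2, I[6,6]^2. HN layers by μ_θ (3 steps, strictly decreasing):
  μ^(1)=7; μ^(2)=-1; μ^(3)=-8

((1, 0, 0, 0, 0, 2); (1, 1, 1, 1, 1, 0); (0, 0, 2, 0, 0, 0))


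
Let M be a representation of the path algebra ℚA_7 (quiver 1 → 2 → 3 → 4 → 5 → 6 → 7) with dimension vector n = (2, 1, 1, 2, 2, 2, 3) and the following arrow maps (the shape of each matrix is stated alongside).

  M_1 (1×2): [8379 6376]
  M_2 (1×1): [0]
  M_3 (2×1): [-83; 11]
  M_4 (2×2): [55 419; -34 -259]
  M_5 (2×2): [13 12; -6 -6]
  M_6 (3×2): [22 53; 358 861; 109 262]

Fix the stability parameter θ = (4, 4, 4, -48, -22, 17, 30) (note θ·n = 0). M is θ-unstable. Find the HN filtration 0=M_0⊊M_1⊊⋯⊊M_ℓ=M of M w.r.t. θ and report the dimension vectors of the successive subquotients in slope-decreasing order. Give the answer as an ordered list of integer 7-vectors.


Barcode: M ≅ I[1,1], I[1,2], I[3,7], I[4,7], I[7,7]. HN layers by μ_θ (5 steps, strictly decreasing):
  μ^(1)=30; μ^(2)=17; μ^(3)=4; μ^(4)=-22; μ^(5)=-48

((0, 0, 0, 0, 0, 0, 3); (0, 0, 0, 0, 0, 2, 0); (2, 1, 0, 0, 0, 0, 0); (0, 0, 1, 1, 2, 0, 0); (0, 0, 0, 1, 0, 0, 0))


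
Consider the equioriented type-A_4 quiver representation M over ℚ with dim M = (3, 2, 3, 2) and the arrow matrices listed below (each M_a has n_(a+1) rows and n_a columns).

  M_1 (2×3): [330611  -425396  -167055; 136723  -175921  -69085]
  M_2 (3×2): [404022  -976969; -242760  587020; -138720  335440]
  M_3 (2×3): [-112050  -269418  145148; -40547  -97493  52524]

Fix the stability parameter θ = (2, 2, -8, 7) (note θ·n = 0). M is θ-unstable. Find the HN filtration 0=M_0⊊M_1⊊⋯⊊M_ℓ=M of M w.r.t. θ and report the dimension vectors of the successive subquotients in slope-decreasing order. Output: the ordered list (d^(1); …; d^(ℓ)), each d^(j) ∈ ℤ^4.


Via rank(M_{q-1}∘⋯∘M_p): M ≅ I[1,1], I[1,2], I[1,4], I[3,3], I[3,4].
μ_θ-semistable layers: μ^(1)=7; μ^(2)=2; μ^(3)=-4/3; μ^(4)=-8

((0, 0, 0, 2); (2, 1, 0, 0); (1, 1, 1, 0); (0, 0, 2, 0))


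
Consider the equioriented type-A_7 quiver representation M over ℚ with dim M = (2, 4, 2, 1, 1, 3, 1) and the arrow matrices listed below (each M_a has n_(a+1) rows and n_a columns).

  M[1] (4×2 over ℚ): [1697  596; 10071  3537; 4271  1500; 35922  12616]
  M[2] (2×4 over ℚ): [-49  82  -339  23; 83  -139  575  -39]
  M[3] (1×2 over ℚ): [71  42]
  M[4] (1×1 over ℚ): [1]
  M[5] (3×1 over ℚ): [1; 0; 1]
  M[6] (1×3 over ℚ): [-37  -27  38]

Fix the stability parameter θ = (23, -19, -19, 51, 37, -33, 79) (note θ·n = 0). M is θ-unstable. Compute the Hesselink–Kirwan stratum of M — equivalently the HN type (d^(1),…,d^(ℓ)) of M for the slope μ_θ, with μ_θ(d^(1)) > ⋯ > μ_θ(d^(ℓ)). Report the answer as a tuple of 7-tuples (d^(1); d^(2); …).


Barcode: M ≅ I[1,3], I[1,7], I[2,2]^2, I[6,6]^2. HN layers by μ_θ (5 steps, strictly decreasing):
  μ^(1)=79; μ^(2)=55/3; μ^(3)=-5; μ^(4)=-19; μ^(5)=-33

((0, 0, 0, 0, 0, 0, 1); (0, 0, 0, 1, 1, 1, 0); (2, 2, 2, 0, 0, 0, 0); (0, 2, 0, 0, 0, 0, 0); (0, 0, 0, 0, 0, 2, 0))


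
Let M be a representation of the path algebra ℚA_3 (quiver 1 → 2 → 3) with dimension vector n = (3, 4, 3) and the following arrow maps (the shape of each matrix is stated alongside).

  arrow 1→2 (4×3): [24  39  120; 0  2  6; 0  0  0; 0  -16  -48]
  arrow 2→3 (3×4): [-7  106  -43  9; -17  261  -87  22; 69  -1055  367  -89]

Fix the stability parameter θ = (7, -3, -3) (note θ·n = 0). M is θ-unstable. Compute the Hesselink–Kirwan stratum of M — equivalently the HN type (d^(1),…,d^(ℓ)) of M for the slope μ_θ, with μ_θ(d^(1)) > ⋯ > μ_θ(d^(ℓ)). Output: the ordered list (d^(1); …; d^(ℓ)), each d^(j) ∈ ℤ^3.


Via rank(M_{q-1}∘⋯∘M_p): M ≅ I[1,1], I[1,3]^2, I[2,2], I[2,3].
μ_θ-semistable layers: μ^(1)=7; μ^(2)=1/3; μ^(3)=-3

((1, 0, 0); (2, 2, 2); (0, 2, 1))


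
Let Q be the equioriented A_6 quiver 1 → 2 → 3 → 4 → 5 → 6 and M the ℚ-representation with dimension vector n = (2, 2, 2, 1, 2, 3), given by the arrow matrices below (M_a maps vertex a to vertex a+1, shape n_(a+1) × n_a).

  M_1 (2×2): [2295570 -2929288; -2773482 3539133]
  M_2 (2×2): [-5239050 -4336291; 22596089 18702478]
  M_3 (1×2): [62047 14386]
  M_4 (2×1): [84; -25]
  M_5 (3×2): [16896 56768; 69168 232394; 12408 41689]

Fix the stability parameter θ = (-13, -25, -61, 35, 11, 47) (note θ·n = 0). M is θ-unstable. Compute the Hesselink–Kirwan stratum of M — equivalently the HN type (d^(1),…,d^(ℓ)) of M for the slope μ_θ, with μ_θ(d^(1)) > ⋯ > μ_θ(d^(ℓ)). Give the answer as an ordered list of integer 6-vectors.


Barcode: M ≅ I[1,3], I[1,6], I[5,5], I[6,6]^2. HN layers by μ_θ (4 steps, strictly decreasing):
  μ^(1)=47; μ^(2)=23; μ^(3)=11; μ^(4)=-33

((0, 0, 0, 0, 0, 3); (0, 0, 0, 1, 1, 0); (0, 0, 0, 0, 1, 0); (2, 2, 2, 0, 0, 0))


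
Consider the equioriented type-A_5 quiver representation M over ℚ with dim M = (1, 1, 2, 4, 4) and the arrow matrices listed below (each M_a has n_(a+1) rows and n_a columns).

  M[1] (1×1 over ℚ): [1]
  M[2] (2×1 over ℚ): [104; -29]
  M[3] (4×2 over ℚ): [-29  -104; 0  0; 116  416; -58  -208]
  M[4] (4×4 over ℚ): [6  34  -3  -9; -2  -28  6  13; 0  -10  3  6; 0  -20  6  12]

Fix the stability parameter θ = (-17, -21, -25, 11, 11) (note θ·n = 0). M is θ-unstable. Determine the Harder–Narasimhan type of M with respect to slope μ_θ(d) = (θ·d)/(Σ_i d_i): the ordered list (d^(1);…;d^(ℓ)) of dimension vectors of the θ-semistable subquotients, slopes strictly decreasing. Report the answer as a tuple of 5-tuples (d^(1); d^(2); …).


Interval decomposition of M: I[1,3], I[3,4], I[4,4], I[4,5]^2, I[5,5]^2.
HN type (ℓ=3): μ^(1)=11; μ^(2)=-21; μ^(3)=-25

((0, 0, 0, 4, 4); (1, 1, 1, 0, 0); (0, 0, 1, 0, 0))


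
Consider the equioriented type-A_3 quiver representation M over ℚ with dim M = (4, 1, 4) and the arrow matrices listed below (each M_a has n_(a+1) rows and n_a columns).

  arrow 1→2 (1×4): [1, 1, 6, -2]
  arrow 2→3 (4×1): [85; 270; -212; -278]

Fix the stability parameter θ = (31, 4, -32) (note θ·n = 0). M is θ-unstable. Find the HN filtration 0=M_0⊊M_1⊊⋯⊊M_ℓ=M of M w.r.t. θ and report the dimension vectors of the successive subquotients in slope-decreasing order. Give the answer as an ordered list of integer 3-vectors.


Barcode: M ≅ I[1,1]^3, I[1,3], I[3,3]^3. HN layers by μ_θ (3 steps, strictly decreasing):
  μ^(1)=31; μ^(2)=1; μ^(3)=-32

((3, 0, 0); (1, 1, 1); (0, 0, 3))


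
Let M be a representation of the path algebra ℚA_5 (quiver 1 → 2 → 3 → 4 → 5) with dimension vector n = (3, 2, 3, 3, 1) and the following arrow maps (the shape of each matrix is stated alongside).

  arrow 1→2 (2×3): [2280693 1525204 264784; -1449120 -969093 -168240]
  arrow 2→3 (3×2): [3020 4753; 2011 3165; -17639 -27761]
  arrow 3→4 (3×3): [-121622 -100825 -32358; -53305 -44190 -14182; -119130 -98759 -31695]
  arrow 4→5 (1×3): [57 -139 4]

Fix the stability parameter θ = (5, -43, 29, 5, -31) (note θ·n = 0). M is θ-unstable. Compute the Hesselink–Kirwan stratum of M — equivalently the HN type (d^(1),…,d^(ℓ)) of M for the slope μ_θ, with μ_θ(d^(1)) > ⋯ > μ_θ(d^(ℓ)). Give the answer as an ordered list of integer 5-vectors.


Interval decomposition of M: I[1,1], I[1,4], I[1,5], I[3,4].
HN type (ℓ=4): μ^(1)=17; μ^(2)=5; μ^(3)=1; μ^(4)=-19

((0, 0, 2, 2, 0); (1, 0, 0, 0, 0); (0, 0, 1, 1, 1); (2, 2, 0, 0, 0))


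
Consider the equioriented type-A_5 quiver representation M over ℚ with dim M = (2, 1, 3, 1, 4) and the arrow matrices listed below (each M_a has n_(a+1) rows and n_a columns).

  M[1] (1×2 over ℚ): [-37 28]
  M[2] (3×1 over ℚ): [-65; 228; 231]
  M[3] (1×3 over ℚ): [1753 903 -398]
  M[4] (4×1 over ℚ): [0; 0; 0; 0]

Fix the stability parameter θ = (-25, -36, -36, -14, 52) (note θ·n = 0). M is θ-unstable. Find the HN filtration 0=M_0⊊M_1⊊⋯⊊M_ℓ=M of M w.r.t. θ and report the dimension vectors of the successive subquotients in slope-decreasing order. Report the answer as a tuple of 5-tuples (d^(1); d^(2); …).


Via rank(M_{q-1}∘⋯∘M_p): M ≅ I[1,1], I[1,4], I[3,3]^2, I[5,5]^4.
μ_θ-semistable layers: μ^(1)=52; μ^(2)=-14; μ^(3)=-25; μ^(4)=-97/3; μ^(5)=-36

((0, 0, 0, 0, 4); (0, 0, 0, 1, 0); (1, 0, 0, 0, 0); (1, 1, 1, 0, 0); (0, 0, 2, 0, 0))


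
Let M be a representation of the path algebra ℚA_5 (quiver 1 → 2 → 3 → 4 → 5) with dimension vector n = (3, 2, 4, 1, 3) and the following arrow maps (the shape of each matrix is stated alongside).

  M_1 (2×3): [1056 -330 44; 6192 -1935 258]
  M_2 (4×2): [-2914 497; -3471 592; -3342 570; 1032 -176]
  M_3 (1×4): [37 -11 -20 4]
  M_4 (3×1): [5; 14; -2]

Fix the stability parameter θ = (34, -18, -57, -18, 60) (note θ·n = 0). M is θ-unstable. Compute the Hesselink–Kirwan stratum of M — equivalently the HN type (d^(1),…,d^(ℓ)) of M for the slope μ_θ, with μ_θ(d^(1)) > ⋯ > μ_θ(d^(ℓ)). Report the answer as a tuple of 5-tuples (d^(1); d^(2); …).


Barcode: M ≅ I[1,1]^2, I[1,5], I[2,3], I[3,3]^2, I[5,5]^2. HN layers by μ_θ (5 steps, strictly decreasing):
  μ^(1)=60; μ^(2)=34; μ^(3)=-59/4; μ^(4)=-75/2; μ^(5)=-57

((0, 0, 0, 0, 3); (2, 0, 0, 0, 0); (1, 1, 1, 1, 0); (0, 1, 1, 0, 0); (0, 0, 2, 0, 0))


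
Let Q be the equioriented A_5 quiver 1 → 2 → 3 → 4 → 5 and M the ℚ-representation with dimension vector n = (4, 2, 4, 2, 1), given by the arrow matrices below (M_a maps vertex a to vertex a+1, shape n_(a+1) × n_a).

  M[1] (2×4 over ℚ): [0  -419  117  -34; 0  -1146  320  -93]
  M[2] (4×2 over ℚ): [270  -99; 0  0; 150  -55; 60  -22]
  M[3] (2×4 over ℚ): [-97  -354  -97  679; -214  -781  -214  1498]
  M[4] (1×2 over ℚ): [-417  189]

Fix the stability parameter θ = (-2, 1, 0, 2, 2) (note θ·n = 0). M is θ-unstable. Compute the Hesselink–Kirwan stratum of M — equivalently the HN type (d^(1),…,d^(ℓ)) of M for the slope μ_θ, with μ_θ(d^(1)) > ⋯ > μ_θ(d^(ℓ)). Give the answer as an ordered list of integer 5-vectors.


Via rank(M_{q-1}∘⋯∘M_p): M ≅ I[1,1]^2, I[1,2], I[1,3], I[3,3], I[3,4], I[3,5].
μ_θ-semistable layers: μ^(1)=2; μ^(2)=1; μ^(3)=1/2; μ^(4)=0; μ^(5)=-2

((0, 0, 0, 2, 1); (0, 1, 0, 0, 0); (0, 1, 1, 0, 0); (0, 0, 3, 0, 0); (4, 0, 0, 0, 0))


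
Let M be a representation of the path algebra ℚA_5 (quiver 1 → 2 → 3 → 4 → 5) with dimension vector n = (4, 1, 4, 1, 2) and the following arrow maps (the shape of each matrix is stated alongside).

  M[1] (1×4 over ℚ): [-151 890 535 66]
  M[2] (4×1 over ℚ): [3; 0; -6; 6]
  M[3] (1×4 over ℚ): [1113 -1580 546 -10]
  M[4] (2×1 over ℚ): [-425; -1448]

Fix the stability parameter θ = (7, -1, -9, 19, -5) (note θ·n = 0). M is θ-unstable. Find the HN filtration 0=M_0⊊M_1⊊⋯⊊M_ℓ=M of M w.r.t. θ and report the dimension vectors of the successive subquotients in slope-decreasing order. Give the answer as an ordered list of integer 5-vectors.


Via rank(M_{q-1}∘⋯∘M_p): M ≅ I[1,1]^3, I[1,5], I[3,3]^3, I[5,5].
μ_θ-semistable layers: μ^(1)=7; μ^(2)=-1; μ^(3)=-5; μ^(4)=-9

((3, 0, 0, 1, 1); (1, 1, 1, 0, 0); (0, 0, 0, 0, 1); (0, 0, 3, 0, 0))


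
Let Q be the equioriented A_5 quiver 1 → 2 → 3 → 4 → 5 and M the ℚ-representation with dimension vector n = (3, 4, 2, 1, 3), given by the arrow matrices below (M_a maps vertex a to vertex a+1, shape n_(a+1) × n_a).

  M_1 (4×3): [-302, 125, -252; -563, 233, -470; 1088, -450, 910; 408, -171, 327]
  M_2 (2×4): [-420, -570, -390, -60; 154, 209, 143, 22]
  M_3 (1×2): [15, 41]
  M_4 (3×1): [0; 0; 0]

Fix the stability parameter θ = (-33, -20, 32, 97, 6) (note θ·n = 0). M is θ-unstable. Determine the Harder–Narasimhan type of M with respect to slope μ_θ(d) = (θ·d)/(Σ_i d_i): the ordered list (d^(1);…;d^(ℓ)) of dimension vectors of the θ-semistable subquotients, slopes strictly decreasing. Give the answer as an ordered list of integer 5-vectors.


Via rank(M_{q-1}∘⋯∘M_p): M ≅ I[1,2]^2, I[1,4], I[2,2], I[3,3], I[5,5]^3.
μ_θ-semistable layers: μ^(1)=97; μ^(2)=32; μ^(3)=6; μ^(4)=-20; μ^(5)=-33

((0, 0, 0, 1, 0); (0, 0, 2, 0, 0); (0, 0, 0, 0, 3); (0, 4, 0, 0, 0); (3, 0, 0, 0, 0))


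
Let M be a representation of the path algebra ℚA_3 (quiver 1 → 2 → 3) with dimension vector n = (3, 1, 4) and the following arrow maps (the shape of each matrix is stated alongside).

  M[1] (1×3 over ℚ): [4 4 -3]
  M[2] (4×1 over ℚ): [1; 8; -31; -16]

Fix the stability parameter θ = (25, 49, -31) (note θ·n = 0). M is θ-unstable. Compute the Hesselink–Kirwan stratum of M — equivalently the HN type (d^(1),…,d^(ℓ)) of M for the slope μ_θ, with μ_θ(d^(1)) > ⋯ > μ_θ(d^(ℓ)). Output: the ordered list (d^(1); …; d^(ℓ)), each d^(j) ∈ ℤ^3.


Barcode: M ≅ I[1,1]^2, I[1,3], I[3,3]^3. HN layers by μ_θ (3 steps, strictly decreasing):
  μ^(1)=25; μ^(2)=43/3; μ^(3)=-31

((2, 0, 0); (1, 1, 1); (0, 0, 3))


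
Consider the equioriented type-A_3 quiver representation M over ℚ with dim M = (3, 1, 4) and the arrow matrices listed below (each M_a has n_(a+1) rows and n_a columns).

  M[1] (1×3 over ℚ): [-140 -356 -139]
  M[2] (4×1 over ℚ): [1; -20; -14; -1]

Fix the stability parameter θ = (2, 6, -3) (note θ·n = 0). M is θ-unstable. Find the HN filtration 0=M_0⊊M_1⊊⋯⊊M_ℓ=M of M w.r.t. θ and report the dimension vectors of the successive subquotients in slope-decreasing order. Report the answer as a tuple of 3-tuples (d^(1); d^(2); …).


Interval decomposition of M: I[1,1]^2, I[1,3], I[3,3]^3.
HN type (ℓ=3): μ^(1)=2; μ^(2)=5/3; μ^(3)=-3

((2, 0, 0); (1, 1, 1); (0, 0, 3))


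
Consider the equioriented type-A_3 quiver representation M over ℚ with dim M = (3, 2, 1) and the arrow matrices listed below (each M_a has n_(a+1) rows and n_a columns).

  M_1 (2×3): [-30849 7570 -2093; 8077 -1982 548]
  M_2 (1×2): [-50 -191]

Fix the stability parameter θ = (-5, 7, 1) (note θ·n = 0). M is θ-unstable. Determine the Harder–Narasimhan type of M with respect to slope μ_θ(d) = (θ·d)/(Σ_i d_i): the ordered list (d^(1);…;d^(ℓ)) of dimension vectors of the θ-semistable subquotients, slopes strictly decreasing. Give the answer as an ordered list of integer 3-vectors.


Interval decomposition of M: I[1,1], I[1,2], I[1,3].
HN type (ℓ=3): μ^(1)=7; μ^(2)=4; μ^(3)=-5

((0, 1, 0); (0, 1, 1); (3, 0, 0))


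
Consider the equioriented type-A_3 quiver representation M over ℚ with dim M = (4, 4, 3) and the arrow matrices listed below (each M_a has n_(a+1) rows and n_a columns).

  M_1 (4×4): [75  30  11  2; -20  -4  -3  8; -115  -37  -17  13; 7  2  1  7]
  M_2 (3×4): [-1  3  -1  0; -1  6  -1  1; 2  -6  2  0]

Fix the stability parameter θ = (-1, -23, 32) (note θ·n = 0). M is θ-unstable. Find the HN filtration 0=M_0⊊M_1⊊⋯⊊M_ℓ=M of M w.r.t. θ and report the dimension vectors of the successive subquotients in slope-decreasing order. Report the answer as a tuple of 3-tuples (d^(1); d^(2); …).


Interval decomposition of M: I[1,2]^2, I[1,3]^2, I[3,3].
HN type (ℓ=2): μ^(1)=32; μ^(2)=-12

((0, 0, 3); (4, 4, 0))


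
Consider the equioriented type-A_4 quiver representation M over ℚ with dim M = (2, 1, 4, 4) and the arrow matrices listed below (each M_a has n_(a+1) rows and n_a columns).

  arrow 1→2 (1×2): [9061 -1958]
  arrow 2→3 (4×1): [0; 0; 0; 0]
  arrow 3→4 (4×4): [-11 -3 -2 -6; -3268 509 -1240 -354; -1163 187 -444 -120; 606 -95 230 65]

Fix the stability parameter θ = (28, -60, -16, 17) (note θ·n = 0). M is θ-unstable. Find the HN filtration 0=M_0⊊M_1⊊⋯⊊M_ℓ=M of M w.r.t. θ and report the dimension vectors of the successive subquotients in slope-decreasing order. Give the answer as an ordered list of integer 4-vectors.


Interval decomposition of M: I[1,1], I[1,2], I[3,4]^4.
HN type (ℓ=3): μ^(1)=28; μ^(2)=17; μ^(3)=-16

((1, 0, 0, 0); (0, 0, 0, 4); (1, 1, 4, 0))


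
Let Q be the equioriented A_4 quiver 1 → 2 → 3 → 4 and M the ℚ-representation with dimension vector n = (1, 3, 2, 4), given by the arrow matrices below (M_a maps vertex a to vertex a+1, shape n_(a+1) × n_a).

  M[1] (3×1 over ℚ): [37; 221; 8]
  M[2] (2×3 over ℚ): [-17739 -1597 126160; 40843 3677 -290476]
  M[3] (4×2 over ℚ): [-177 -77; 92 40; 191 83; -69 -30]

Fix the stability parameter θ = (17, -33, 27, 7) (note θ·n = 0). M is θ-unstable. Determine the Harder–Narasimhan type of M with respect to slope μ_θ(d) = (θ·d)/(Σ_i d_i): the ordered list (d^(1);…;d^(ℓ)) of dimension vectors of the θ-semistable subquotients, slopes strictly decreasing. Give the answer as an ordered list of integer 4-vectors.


Barcode: M ≅ I[1,2], I[2,4]^2, I[4,4]^2. HN layers by μ_θ (4 steps, strictly decreasing):
  μ^(1)=17; μ^(2)=7; μ^(3)=-8; μ^(4)=-33

((0, 0, 2, 2); (0, 0, 0, 2); (1, 1, 0, 0); (0, 2, 0, 0))


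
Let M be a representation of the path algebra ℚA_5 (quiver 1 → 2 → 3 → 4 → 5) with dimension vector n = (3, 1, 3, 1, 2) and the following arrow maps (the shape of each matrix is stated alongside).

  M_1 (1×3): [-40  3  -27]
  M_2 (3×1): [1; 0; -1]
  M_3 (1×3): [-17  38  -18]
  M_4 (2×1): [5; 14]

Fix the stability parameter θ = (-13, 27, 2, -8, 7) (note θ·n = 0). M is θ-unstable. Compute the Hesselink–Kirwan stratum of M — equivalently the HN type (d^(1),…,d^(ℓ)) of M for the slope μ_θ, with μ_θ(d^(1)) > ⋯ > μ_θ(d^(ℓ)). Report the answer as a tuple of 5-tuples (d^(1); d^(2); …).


Via rank(M_{q-1}∘⋯∘M_p): M ≅ I[1,1]^2, I[1,5], I[3,3]^2, I[5,5].
μ_θ-semistable layers: μ^(1)=7; μ^(2)=2; μ^(3)=-13

((0, 1, 1, 1, 2); (0, 0, 2, 0, 0); (3, 0, 0, 0, 0))


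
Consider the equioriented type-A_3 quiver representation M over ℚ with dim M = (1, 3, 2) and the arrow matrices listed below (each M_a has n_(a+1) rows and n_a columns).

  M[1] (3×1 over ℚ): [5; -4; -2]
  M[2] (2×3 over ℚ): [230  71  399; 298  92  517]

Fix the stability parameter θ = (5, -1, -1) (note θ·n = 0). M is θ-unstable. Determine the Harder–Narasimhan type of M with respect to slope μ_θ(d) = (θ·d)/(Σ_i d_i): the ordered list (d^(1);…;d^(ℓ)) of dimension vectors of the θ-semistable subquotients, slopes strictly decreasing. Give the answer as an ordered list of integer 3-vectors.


Interval decomposition of M: I[1,3], I[2,2], I[2,3].
HN type (ℓ=2): μ^(1)=1; μ^(2)=-1

((1, 1, 1); (0, 2, 1))


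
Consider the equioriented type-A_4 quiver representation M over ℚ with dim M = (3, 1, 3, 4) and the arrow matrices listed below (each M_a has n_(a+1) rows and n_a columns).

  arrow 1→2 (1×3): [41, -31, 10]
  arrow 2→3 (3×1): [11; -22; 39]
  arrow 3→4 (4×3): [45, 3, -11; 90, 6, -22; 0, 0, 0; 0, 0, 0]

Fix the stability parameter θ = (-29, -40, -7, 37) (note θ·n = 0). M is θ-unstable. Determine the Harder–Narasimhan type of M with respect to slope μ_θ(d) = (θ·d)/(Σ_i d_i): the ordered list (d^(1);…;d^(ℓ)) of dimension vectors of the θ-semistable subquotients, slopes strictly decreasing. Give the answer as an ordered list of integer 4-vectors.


Via rank(M_{q-1}∘⋯∘M_p): M ≅ I[1,1]^2, I[1,3], I[3,3], I[3,4], I[4,4]^3.
μ_θ-semistable layers: μ^(1)=37; μ^(2)=-7; μ^(3)=-29; μ^(4)=-69/2

((0, 0, 0, 4); (0, 0, 3, 0); (2, 0, 0, 0); (1, 1, 0, 0))


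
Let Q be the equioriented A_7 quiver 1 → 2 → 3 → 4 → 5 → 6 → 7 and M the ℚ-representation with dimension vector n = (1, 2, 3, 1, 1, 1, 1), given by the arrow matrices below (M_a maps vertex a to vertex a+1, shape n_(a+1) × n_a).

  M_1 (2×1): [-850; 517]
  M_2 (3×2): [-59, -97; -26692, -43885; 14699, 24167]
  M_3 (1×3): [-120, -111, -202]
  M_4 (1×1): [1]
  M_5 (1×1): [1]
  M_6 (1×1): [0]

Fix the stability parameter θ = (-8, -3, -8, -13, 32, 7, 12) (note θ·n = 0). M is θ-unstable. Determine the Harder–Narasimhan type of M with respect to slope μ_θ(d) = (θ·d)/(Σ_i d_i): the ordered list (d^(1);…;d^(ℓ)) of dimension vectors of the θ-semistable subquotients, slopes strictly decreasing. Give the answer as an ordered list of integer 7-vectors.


Via rank(M_{q-1}∘⋯∘M_p): M ≅ I[1,6], I[2,3], I[3,3], I[7,7].
μ_θ-semistable layers: μ^(1)=39/2; μ^(2)=12; μ^(3)=-11/2; μ^(4)=-8

((0, 0, 0, 0, 1, 1, 0); (0, 0, 0, 0, 0, 0, 1); (0, 1, 1, 0, 0, 0, 0); (1, 1, 2, 1, 0, 0, 0))


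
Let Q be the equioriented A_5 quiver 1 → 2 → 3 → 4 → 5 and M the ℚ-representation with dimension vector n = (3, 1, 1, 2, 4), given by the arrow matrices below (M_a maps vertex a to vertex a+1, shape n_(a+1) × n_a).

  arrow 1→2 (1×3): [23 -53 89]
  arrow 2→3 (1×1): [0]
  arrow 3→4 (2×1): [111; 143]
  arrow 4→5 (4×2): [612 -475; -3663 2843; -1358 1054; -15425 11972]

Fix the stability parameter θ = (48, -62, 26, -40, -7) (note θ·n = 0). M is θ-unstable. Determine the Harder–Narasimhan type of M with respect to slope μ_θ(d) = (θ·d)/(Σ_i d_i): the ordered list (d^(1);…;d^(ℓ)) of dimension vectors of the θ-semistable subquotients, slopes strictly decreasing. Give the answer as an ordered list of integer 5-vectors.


Via rank(M_{q-1}∘⋯∘M_p): M ≅ I[1,1]^2, I[1,2], I[3,5], I[4,5], I[5,5]^2.
μ_θ-semistable layers: μ^(1)=48; μ^(2)=-7; μ^(3)=-40

((2, 0, 0, 0, 0); (1, 1, 1, 1, 4); (0, 0, 0, 1, 0))


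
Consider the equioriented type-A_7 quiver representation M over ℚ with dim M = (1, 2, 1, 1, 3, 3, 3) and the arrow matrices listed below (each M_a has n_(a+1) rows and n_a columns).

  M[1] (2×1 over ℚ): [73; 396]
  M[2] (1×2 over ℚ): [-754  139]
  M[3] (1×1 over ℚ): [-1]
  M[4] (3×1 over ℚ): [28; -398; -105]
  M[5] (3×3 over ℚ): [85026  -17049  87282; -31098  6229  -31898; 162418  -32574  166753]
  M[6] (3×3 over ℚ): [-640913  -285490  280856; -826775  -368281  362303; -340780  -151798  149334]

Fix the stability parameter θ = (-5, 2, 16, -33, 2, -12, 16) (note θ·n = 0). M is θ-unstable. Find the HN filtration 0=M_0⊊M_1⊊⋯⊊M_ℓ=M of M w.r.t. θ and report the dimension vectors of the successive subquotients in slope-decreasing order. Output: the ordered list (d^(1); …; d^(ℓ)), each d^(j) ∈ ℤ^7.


Interval decomposition of M: I[1,7], I[2,2], I[5,5], I[5,7], I[6,6], I[7,7].
HN type (ℓ=4): μ^(1)=16; μ^(2)=2; μ^(3)=-5; μ^(4)=-12

((0, 0, 0, 0, 0, 0, 3); (0, 1, 0, 0, 1, 0, 0); (1, 1, 1, 1, 2, 2, 0); (0, 0, 0, 0, 0, 1, 0))


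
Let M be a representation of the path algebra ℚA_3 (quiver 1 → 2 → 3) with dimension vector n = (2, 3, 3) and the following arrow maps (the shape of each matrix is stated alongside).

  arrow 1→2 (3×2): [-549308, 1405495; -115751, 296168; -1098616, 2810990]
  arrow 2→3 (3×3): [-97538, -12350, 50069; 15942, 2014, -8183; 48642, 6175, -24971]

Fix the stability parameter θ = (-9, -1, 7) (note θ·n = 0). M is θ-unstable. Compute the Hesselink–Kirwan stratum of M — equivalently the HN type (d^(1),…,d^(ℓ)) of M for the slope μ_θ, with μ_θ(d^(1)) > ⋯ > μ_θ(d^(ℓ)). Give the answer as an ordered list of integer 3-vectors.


Barcode: M ≅ I[1,2], I[1,3], I[2,3], I[3,3]. HN layers by μ_θ (3 steps, strictly decreasing):
  μ^(1)=7; μ^(2)=-1; μ^(3)=-9

((0, 0, 3); (0, 3, 0); (2, 0, 0))


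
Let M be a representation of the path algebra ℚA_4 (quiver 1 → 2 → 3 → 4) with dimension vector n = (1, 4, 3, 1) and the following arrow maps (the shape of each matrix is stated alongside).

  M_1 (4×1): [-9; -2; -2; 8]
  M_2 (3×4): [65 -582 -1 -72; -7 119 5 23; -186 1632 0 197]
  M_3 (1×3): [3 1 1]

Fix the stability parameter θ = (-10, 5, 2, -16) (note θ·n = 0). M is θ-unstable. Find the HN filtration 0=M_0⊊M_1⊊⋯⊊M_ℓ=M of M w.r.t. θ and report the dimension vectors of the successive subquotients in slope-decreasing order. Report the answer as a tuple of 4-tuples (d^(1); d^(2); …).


Interval decomposition of M: I[1,3], I[2,2], I[2,3], I[2,4].
HN type (ℓ=4): μ^(1)=5; μ^(2)=7/2; μ^(3)=-3; μ^(4)=-10

((0, 1, 0, 0); (0, 2, 2, 0); (0, 1, 1, 1); (1, 0, 0, 0))


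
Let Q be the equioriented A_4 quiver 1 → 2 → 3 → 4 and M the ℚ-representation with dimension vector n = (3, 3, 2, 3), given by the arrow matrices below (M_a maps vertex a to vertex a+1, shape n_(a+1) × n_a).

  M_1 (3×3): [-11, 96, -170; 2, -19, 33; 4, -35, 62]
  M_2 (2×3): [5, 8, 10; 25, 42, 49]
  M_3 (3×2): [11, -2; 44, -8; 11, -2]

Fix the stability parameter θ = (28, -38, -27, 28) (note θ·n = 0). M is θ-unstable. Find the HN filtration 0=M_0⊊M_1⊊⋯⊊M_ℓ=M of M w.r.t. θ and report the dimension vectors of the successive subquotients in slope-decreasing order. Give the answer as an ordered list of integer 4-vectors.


Interval decomposition of M: I[1,2], I[1,3], I[1,4], I[4,4]^2.
HN type (ℓ=3): μ^(1)=28; μ^(2)=-5; μ^(3)=-37/3

((0, 0, 0, 3); (1, 1, 0, 0); (2, 2, 2, 0))


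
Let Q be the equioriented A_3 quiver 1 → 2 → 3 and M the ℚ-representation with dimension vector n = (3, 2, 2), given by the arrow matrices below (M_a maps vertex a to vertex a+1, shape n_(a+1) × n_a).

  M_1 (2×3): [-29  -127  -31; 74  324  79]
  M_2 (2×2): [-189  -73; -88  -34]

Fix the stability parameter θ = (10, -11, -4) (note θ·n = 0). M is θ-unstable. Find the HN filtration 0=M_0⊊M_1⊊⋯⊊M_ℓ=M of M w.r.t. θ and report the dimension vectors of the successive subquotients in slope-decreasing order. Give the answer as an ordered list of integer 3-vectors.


Barcode: M ≅ I[1,1], I[1,3]^2. HN layers by μ_θ (2 steps, strictly decreasing):
  μ^(1)=10; μ^(2)=-5/3

((1, 0, 0); (2, 2, 2))


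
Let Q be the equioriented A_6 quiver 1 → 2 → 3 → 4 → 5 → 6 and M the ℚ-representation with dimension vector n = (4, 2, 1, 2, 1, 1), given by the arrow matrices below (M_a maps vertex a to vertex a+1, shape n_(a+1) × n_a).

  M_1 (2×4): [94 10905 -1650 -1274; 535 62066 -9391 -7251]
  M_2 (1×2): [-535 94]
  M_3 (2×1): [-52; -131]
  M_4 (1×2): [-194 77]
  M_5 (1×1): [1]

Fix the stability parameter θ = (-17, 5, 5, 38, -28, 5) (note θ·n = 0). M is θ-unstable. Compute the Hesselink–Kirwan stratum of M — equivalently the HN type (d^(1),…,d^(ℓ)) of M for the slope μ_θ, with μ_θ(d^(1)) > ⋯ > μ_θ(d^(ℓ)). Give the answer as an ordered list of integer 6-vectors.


Interval decomposition of M: I[1,1]^2, I[1,2], I[1,6], I[4,4].
HN type (ℓ=3): μ^(1)=38; μ^(2)=5; μ^(3)=-17

((0, 0, 0, 1, 0, 0); (0, 2, 1, 1, 1, 1); (4, 0, 0, 0, 0, 0))


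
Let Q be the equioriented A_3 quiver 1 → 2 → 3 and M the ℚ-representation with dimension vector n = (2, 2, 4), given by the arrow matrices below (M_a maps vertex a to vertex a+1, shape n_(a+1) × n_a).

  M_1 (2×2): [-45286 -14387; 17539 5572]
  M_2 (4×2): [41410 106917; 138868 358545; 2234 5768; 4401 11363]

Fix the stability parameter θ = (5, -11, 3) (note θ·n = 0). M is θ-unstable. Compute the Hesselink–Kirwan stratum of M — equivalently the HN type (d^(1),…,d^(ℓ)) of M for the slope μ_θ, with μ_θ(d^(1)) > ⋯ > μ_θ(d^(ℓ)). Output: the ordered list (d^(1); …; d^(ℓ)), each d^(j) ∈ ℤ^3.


Interval decomposition of M: I[1,3]^2, I[3,3]^2.
HN type (ℓ=2): μ^(1)=3; μ^(2)=-3

((0, 0, 4); (2, 2, 0))


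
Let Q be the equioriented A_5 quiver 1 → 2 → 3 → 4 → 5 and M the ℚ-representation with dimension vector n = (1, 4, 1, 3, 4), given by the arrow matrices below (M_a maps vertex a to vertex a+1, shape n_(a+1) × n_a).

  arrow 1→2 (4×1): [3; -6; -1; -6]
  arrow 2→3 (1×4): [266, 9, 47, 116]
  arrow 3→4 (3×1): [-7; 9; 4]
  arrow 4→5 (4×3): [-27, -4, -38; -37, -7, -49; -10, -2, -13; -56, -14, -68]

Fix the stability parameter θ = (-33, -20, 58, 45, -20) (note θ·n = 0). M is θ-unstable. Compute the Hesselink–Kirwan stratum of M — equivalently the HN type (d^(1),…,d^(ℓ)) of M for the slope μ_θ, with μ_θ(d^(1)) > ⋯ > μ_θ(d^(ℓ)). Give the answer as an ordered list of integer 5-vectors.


Interval decomposition of M: I[1,5], I[2,2]^3, I[4,5]^2, I[5,5].
HN type (ℓ=4): μ^(1)=83/3; μ^(2)=25/2; μ^(3)=-20; μ^(4)=-33

((0, 0, 1, 1, 1); (0, 0, 0, 2, 2); (0, 4, 0, 0, 1); (1, 0, 0, 0, 0))


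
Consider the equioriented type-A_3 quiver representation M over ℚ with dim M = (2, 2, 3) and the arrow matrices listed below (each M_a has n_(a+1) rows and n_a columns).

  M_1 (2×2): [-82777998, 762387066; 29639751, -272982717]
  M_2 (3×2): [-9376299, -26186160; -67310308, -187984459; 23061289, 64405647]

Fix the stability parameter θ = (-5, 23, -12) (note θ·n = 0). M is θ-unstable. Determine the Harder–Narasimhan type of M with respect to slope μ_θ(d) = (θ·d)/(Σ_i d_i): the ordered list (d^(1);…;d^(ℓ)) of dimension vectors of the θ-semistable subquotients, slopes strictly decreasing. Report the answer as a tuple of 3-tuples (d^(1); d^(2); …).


Barcode: M ≅ I[1,1], I[1,3], I[2,3], I[3,3]. HN layers by μ_θ (3 steps, strictly decreasing):
  μ^(1)=11/2; μ^(2)=-5; μ^(3)=-12

((0, 2, 2); (2, 0, 0); (0, 0, 1))


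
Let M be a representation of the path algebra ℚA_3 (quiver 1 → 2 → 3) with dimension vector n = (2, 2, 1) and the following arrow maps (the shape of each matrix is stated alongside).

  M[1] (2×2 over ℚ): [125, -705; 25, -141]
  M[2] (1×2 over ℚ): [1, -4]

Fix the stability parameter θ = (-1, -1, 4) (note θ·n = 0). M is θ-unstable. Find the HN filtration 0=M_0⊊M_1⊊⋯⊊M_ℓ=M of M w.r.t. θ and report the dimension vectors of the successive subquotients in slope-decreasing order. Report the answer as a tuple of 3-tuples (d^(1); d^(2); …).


Barcode: M ≅ I[1,1], I[1,3], I[2,2]. HN layers by μ_θ (2 steps, strictly decreasing):
  μ^(1)=4; μ^(2)=-1

((0, 0, 1); (2, 2, 0))


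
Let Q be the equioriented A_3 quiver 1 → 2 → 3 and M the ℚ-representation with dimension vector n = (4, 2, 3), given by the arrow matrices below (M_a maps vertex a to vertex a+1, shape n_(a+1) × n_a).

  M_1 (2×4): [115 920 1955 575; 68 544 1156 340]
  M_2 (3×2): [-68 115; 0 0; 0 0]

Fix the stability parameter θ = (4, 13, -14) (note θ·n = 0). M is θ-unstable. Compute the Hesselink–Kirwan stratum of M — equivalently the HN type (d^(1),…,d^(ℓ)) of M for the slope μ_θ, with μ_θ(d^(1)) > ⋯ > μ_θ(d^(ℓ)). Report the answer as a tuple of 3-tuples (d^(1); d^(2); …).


Via rank(M_{q-1}∘⋯∘M_p): M ≅ I[1,1]^3, I[1,2], I[2,3], I[3,3]^2.
μ_θ-semistable layers: μ^(1)=13; μ^(2)=4; μ^(3)=-1/2; μ^(4)=-14

((0, 1, 0); (4, 0, 0); (0, 1, 1); (0, 0, 2))


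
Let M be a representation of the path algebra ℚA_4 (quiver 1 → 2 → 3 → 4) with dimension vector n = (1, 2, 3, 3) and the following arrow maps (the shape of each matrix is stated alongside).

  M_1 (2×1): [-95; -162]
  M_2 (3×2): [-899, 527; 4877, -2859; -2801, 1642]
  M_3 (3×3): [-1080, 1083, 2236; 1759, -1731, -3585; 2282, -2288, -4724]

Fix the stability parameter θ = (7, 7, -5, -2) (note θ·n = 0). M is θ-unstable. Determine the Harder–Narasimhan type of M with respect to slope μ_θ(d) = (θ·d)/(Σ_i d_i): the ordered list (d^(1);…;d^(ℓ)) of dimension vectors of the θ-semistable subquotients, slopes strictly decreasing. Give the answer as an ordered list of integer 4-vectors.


Interval decomposition of M: I[1,4], I[2,4], I[3,4].
HN type (ℓ=4): μ^(1)=7/4; μ^(2)=0; μ^(3)=-2; μ^(4)=-5

((1, 1, 1, 1); (0, 1, 1, 1); (0, 0, 0, 1); (0, 0, 1, 0))


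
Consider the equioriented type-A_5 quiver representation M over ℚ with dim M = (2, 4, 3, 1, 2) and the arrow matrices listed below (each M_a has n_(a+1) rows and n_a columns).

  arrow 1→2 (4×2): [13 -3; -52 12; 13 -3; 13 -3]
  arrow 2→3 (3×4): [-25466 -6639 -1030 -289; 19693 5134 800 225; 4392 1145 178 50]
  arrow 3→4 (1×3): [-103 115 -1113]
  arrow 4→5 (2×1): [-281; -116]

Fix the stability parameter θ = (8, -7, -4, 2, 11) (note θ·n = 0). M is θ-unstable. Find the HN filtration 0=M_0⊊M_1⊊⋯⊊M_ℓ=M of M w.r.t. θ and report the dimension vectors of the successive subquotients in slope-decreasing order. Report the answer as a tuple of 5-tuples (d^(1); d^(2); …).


Interval decomposition of M: I[1,1], I[1,5], I[2,2], I[2,3]^2, I[5,5].
HN type (ℓ=6): μ^(1)=11; μ^(2)=8; μ^(3)=2; μ^(4)=-1; μ^(5)=-4; μ^(6)=-7

((0, 0, 0, 0, 2); (1, 0, 0, 0, 0); (0, 0, 0, 1, 0); (1, 1, 1, 0, 0); (0, 0, 2, 0, 0); (0, 3, 0, 0, 0))


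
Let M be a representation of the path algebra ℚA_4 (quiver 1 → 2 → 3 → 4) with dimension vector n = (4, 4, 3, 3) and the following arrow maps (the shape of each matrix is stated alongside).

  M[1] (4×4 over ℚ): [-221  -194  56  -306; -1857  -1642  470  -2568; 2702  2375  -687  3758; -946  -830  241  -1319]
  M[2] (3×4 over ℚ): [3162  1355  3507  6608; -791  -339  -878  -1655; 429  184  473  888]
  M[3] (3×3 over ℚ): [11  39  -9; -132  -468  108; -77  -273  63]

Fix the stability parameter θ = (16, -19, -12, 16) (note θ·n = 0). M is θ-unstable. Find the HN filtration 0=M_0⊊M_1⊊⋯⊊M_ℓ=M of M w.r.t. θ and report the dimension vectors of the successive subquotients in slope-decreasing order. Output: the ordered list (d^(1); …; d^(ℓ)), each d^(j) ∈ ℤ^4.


Interval decomposition of M: I[1,1], I[1,3]^2, I[1,4], I[2,2], I[4,4]^2.
HN type (ℓ=3): μ^(1)=16; μ^(2)=-5; μ^(3)=-19

((1, 0, 0, 3); (3, 3, 3, 0); (0, 1, 0, 0))


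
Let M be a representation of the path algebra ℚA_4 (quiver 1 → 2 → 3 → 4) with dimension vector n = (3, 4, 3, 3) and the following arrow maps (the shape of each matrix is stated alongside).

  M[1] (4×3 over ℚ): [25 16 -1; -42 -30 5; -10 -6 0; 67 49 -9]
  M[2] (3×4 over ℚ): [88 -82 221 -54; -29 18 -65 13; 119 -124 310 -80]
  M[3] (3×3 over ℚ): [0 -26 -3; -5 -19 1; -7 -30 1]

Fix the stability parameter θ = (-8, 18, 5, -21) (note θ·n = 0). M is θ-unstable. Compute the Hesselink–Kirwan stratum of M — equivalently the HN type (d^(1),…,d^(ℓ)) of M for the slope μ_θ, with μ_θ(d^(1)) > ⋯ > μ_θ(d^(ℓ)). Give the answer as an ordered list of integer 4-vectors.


Barcode: M ≅ I[1,4]^3, I[2,2]. HN layers by μ_θ (3 steps, strictly decreasing):
  μ^(1)=18; μ^(2)=2/3; μ^(3)=-8

((0, 1, 0, 0); (0, 3, 3, 3); (3, 0, 0, 0))


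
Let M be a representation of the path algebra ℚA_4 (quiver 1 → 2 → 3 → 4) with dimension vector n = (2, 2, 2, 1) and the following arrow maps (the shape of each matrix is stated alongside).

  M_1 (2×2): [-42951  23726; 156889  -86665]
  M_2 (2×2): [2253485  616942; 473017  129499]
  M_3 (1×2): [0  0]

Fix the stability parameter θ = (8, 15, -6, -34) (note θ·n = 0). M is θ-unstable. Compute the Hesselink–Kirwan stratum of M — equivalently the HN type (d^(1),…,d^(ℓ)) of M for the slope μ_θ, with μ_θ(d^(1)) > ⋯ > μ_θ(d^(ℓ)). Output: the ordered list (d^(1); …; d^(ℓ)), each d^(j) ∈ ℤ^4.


Interval decomposition of M: I[1,3]^2, I[4,4].
HN type (ℓ=2): μ^(1)=17/3; μ^(2)=-34

((2, 2, 2, 0); (0, 0, 0, 1))


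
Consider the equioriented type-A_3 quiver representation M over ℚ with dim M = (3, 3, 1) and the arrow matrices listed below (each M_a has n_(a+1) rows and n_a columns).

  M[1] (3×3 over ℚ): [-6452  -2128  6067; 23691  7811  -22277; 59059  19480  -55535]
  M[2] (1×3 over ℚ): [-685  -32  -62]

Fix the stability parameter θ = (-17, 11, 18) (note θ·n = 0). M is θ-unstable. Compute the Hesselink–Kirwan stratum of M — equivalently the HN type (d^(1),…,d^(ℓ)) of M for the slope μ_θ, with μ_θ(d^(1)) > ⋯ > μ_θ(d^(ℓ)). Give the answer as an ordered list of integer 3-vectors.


Interval decomposition of M: I[1,2]^2, I[1,3].
HN type (ℓ=3): μ^(1)=18; μ^(2)=11; μ^(3)=-17

((0, 0, 1); (0, 3, 0); (3, 0, 0))


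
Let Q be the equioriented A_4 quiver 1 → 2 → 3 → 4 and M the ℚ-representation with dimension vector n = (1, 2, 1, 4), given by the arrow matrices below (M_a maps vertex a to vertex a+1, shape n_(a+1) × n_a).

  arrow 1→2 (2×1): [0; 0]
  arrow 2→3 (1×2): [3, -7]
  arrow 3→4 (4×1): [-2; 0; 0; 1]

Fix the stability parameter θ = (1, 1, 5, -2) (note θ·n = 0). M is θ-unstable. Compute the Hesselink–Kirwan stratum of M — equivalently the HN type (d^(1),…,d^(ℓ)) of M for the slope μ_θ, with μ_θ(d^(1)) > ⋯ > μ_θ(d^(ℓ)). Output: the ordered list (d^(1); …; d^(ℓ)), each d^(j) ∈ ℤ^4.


Via rank(M_{q-1}∘⋯∘M_p): M ≅ I[1,1], I[2,2], I[2,4], I[4,4]^3.
μ_θ-semistable layers: μ^(1)=3/2; μ^(2)=1; μ^(3)=-2

((0, 0, 1, 1); (1, 2, 0, 0); (0, 0, 0, 3))
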